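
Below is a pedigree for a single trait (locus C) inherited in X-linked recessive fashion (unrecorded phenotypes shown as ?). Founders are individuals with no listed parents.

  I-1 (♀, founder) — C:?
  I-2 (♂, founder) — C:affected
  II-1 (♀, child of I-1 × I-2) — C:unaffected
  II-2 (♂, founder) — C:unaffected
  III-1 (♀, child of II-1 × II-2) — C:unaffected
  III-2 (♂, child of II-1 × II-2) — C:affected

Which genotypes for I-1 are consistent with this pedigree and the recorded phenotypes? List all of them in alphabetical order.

C/I-1 ? ·: X^CX^C|X^CX^c
C/I-2 aff ·: X^cY
C/II-1 un I-1×I-2: X^CX^c
C/II-2 un ·: X^CY
C/III-1 un II-1×II-2: X^CX^C|X^CX^c
C/III-2 aff II-1×II-2: X^cY
⇒ C over [I-1,I-2,II-1,II-2,III-1,III-2]: 4 consistent

I-1 ∈ {X^CX^C, X^CX^c}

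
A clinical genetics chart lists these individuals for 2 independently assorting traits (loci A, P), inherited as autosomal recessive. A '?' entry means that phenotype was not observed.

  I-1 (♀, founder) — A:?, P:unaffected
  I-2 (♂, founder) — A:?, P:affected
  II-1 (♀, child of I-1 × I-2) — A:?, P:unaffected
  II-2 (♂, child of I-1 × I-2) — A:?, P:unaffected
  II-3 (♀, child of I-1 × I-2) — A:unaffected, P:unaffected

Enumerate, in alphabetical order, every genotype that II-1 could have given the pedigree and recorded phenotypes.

A/I-1 ? ·: AA|Aa|aa
A/I-2 ? ·: AA|Aa|aa
A/II-1 ? I-1×I-2: AA|Aa|aa
A/II-2 ? I-1×I-2: AA|Aa|aa
A/II-3 un I-1×I-2: AA|Aa
⇒ A over [I-1,I-2,II-1,II-2,II-3]: 45 consistent
P/I-1 un ·: PP|Pp
P/I-2 aff ·: pp
P/II-1 un I-1×I-2: Pp
P/II-2 un I-1×I-2: Pp
P/II-3 un I-1×I-2: Pp
⇒ P over [I-1,I-2,II-1,II-2,II-3]: 2 consistent

II-1 ∈ {AA Pp, Aa Pp, aa Pp}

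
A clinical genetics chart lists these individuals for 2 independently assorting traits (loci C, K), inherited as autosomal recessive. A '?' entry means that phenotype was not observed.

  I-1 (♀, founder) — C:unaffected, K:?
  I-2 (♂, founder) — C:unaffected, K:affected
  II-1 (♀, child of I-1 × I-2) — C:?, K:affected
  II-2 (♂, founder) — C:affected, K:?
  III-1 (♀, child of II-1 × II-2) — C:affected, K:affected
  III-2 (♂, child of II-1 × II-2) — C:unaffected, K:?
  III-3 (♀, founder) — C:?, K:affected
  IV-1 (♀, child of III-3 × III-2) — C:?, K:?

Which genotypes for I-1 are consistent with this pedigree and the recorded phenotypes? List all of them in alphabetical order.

I-1 ∈ {CC Kk, CC kk, Cc Kk, Cc kk}

C/I-1 un ·: CC|Cc
C/I-2 un ·: CC|Cc
C/II-1 ? I-1×I-2: Cc
C/II-2 aff ·: cc
C/III-1 aff II-1×II-2: cc
C/III-2 un II-1×II-2: Cc
C/III-3 ? ·: CC|Cc|cc
C/IV-1 ? III-3×III-2: CC|Cc|cc
⇒ C over [I-1,I-2,II-1,II-2,III-1,III-2,III-3,IV-1]: 21 consistent
K/I-1 ? ·: Kk|kk
K/I-2 aff ·: kk
K/II-1 aff I-1×I-2: kk
K/II-2 ? ·: Kk|kk
K/III-1 aff II-1×II-2: kk
K/III-2 ? II-1×II-2: Kk|kk
K/III-3 aff ·: kk
K/IV-1 ? III-3×III-2: Kk|kk
⇒ K over [I-1,I-2,II-1,II-2,III-1,III-2,III-3,IV-1]: 8 consistent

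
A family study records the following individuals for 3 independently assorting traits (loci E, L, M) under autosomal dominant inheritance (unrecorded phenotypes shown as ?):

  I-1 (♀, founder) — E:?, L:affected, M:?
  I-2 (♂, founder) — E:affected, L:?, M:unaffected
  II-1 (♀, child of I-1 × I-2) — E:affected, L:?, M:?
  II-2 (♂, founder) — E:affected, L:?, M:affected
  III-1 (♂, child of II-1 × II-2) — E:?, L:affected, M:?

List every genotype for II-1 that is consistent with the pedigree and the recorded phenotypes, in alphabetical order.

E/I-1 ? ·: ee|Ee|EE
E/I-2 aff ·: Ee|EE
E/II-1 aff I-1×I-2: Ee|EE
E/II-2 aff ·: Ee|EE
E/III-1 ? II-1×II-2: ee|Ee|EE
⇒ E over [I-1,I-2,II-1,II-2,III-1]: 37 consistent
L/I-1 aff ·: Ll|LL
L/I-2 ? ·: ll|Ll|LL
L/II-1 ? I-1×I-2: ll|Ll|LL
L/II-2 ? ·: ll|Ll|LL
L/III-1 aff II-1×II-2: Ll|LL
⇒ L over [I-1,I-2,II-1,II-2,III-1]: 45 consistent
M/I-1 ? ·: mm|Mm|MM
M/I-2 un ·: mm
M/II-1 ? I-1×I-2: mm|Mm
M/II-2 aff ·: Mm|MM
M/III-1 ? II-1×II-2: mm|Mm|MM
⇒ M over [I-1,I-2,II-1,II-2,III-1]: 16 consistent

II-1 ∈ {EE LL Mm, EE LL mm, EE Ll Mm, EE Ll mm, EE ll Mm, EE ll mm, Ee LL Mm, Ee LL mm, Ee Ll Mm, Ee Ll mm, Ee ll Mm, Ee ll mm}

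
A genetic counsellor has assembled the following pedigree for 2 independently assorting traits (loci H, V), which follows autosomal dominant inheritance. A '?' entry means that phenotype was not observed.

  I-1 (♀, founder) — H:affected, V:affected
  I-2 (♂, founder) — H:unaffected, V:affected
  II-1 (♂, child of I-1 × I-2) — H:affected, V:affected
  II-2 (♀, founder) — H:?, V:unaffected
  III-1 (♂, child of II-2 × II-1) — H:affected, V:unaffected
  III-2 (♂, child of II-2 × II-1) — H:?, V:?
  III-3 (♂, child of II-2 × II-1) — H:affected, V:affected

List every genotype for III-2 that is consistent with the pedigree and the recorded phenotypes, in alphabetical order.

H/I-1 aff ·: Hh|HH
H/I-2 un ·: hh
H/II-1 aff I-1×I-2: Hh
H/II-2 ? ·: hh|Hh|HH
H/III-1 aff II-2×II-1: Hh|HH
H/III-2 ? II-2×II-1: hh|Hh|HH
H/III-3 aff II-2×II-1: Hh|HH
⇒ H over [I-1,I-2,II-1,II-2,III-1,III-2,III-3]: 44 consistent
V/I-1 aff ·: Vv|VV
V/I-2 aff ·: Vv|VV
V/II-1 aff I-1×I-2: Vv
V/II-2 un ·: vv
V/III-1 un II-2×II-1: vv
V/III-2 ? II-2×II-1: vv|Vv
V/III-3 aff II-2×II-1: Vv
⇒ V over [I-1,I-2,II-1,II-2,III-1,III-2,III-3]: 6 consistent

III-2 ∈ {HH Vv, HH vv, Hh Vv, Hh vv, hh Vv, hh vv}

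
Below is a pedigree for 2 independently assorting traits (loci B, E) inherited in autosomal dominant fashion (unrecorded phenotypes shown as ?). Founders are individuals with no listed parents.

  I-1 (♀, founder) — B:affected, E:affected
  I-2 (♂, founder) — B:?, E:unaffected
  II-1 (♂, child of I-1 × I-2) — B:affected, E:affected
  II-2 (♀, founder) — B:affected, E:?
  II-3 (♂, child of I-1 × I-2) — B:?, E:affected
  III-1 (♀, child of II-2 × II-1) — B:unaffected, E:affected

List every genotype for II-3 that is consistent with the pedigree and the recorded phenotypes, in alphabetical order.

B/I-1 aff ·: Bb|BB
B/I-2 ? ·: bb|Bb|BB
B/II-1 aff I-1×I-2: Bb
B/II-2 aff ·: Bb
B/II-3 ? I-1×I-2: bb|Bb|BB
B/III-1 un II-2×II-1: bb
⇒ B over [I-1,I-2,II-1,II-2,II-3,III-1]: 10 consistent
E/I-1 aff ·: Ee|EE
E/I-2 un ·: ee
E/II-1 aff I-1×I-2: Ee
E/II-2 ? ·: ee|Ee|EE
E/II-3 aff I-1×I-2: Ee
E/III-1 aff II-2×II-1: Ee|EE
⇒ E over [I-1,I-2,II-1,II-2,II-3,III-1]: 10 consistent

II-3 ∈ {BB Ee, Bb Ee, bb Ee}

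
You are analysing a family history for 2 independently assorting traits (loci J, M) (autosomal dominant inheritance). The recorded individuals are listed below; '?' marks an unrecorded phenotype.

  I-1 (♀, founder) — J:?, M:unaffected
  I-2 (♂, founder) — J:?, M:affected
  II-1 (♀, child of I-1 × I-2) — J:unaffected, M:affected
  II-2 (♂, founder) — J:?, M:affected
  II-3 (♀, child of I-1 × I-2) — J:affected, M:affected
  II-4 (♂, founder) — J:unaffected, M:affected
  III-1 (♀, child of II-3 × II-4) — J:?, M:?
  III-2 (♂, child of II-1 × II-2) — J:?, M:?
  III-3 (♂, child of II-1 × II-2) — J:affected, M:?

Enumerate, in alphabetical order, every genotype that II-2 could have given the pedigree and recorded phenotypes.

J/I-1 ? ·: jj|Jj
J/I-2 ? ·: jj|Jj
J/II-1 un I-1×I-2: jj
J/II-2 ? ·: Jj|JJ
J/II-3 aff I-1×I-2: Jj|JJ
J/II-4 un ·: jj
J/III-1 ? II-3×II-4: jj|Jj
J/III-2 ? II-1×II-2: jj|Jj
J/III-3 aff II-1×II-2: Jj
⇒ J over [I-1,I-2,II-1,II-2,II-3,II-4,III-1,III-2,III-3]: 21 consistent
M/I-1 un ·: mm
M/I-2 aff ·: Mm|MM
M/II-1 aff I-1×I-2: Mm
M/II-2 aff ·: Mm|MM
M/II-3 aff I-1×I-2: Mm
M/II-4 aff ·: Mm|MM
M/III-1 ? II-3×II-4: mm|Mm|MM
M/III-2 ? II-1×II-2: mm|Mm|MM
M/III-3 ? II-1×II-2: mm|Mm|MM
⇒ M over [I-1,I-2,II-1,II-2,II-3,II-4,III-1,III-2,III-3]: 130 consistent

II-2 ∈ {JJ MM, JJ Mm, Jj MM, Jj Mm}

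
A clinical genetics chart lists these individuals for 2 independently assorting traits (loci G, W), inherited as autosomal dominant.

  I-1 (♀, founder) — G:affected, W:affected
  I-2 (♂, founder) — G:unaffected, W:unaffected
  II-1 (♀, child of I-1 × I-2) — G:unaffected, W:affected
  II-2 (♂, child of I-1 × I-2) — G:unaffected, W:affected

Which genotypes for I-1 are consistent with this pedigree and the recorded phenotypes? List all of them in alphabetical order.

I-1 ∈ {Gg WW, Gg Ww}

G/I-1 aff ·: Gg
G/I-2 un ·: gg
G/II-1 un I-1×I-2: gg
G/II-2 un I-1×I-2: gg
⇒ G over [I-1,I-2,II-1,II-2]: 1 consistent
W/I-1 aff ·: Ww|WW
W/I-2 un ·: ww
W/II-1 aff I-1×I-2: Ww
W/II-2 aff I-1×I-2: Ww
⇒ W over [I-1,I-2,II-1,II-2]: 2 consistent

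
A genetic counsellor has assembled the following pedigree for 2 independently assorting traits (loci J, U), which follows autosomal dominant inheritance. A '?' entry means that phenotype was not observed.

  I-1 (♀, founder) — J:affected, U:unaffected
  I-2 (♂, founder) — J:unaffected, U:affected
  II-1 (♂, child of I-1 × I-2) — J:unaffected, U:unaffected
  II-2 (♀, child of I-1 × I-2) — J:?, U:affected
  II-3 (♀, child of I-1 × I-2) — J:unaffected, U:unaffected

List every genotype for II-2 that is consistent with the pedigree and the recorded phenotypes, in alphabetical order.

II-2 ∈ {Jj Uu, jj Uu}

J/I-1 aff ·: Jj
J/I-2 un ·: jj
J/II-1 un I-1×I-2: jj
J/II-2 ? I-1×I-2: jj|Jj
J/II-3 un I-1×I-2: jj
⇒ J over [I-1,I-2,II-1,II-2,II-3]: 2 consistent
U/I-1 un ·: uu
U/I-2 aff ·: Uu
U/II-1 un I-1×I-2: uu
U/II-2 aff I-1×I-2: Uu
U/II-3 un I-1×I-2: uu
⇒ U over [I-1,I-2,II-1,II-2,II-3]: 1 consistent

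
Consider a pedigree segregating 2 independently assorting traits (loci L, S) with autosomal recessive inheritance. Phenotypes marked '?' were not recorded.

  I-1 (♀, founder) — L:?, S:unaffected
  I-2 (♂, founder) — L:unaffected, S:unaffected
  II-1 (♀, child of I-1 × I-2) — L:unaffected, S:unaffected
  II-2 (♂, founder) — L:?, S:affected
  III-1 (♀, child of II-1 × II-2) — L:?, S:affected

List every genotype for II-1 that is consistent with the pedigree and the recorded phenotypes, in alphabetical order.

II-1 ∈ {LL Ss, Ll Ss}

L/I-1 ? ·: LL|Ll|ll
L/I-2 un ·: LL|Ll
L/II-1 un I-1×I-2: LL|Ll
L/II-2 ? ·: LL|Ll|ll
L/III-1 ? II-1×II-2: LL|Ll|ll
⇒ L over [I-1,I-2,II-1,II-2,III-1]: 51 consistent
S/I-1 un ·: SS|Ss
S/I-2 un ·: SS|Ss
S/II-1 un I-1×I-2: Ss
S/II-2 aff ·: ss
S/III-1 aff II-1×II-2: ss
⇒ S over [I-1,I-2,II-1,II-2,III-1]: 3 consistent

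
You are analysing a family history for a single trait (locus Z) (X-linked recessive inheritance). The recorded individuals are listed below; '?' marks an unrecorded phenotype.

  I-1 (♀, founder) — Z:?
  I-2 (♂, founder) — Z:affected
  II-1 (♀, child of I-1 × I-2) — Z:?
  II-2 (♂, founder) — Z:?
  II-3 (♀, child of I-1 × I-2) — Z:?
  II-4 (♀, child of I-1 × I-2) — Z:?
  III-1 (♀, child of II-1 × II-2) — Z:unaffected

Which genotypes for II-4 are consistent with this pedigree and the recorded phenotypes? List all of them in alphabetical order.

Z/I-1 ? ·: X^ZX^Z|X^ZX^z|X^zX^z
Z/I-2 aff ·: X^zY
Z/II-1 ? I-1×I-2: X^ZX^z|X^zX^z
Z/II-2 ? ·: X^ZY|X^zY
Z/II-3 ? I-1×I-2: X^ZX^z|X^zX^z
Z/II-4 ? I-1×I-2: X^ZX^z|X^zX^z
Z/III-1 un II-1×II-2: X^ZX^Z|X^ZX^z
⇒ Z over [I-1,I-2,II-1,II-2,II-3,II-4,III-1]: 20 consistent

II-4 ∈ {X^ZX^z, X^zX^z}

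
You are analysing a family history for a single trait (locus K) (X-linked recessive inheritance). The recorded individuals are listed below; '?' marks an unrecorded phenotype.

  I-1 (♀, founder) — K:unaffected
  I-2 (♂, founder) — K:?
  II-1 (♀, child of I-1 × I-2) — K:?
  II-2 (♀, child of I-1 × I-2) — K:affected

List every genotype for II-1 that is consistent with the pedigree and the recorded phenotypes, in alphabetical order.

K/I-1 un ·: X^KX^k
K/I-2 ? ·: X^kY
K/II-1 ? I-1×I-2: X^KX^k|X^kX^k
K/II-2 aff I-1×I-2: X^kX^k
⇒ K over [I-1,I-2,II-1,II-2]: 2 consistent

II-1 ∈ {X^KX^k, X^kX^k}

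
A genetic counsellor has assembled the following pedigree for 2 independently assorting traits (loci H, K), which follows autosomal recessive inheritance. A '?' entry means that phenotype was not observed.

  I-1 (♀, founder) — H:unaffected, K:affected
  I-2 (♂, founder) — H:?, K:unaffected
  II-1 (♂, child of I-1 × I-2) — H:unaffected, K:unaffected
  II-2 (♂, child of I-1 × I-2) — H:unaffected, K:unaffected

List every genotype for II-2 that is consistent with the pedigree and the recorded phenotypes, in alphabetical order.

II-2 ∈ {HH Kk, Hh Kk}

H/I-1 un ·: HH|Hh
H/I-2 ? ·: HH|Hh|hh
H/II-1 un I-1×I-2: HH|Hh
H/II-2 un I-1×I-2: HH|Hh
⇒ H over [I-1,I-2,II-1,II-2]: 15 consistent
K/I-1 aff ·: kk
K/I-2 un ·: KK|Kk
K/II-1 un I-1×I-2: Kk
K/II-2 un I-1×I-2: Kk
⇒ K over [I-1,I-2,II-1,II-2]: 2 consistent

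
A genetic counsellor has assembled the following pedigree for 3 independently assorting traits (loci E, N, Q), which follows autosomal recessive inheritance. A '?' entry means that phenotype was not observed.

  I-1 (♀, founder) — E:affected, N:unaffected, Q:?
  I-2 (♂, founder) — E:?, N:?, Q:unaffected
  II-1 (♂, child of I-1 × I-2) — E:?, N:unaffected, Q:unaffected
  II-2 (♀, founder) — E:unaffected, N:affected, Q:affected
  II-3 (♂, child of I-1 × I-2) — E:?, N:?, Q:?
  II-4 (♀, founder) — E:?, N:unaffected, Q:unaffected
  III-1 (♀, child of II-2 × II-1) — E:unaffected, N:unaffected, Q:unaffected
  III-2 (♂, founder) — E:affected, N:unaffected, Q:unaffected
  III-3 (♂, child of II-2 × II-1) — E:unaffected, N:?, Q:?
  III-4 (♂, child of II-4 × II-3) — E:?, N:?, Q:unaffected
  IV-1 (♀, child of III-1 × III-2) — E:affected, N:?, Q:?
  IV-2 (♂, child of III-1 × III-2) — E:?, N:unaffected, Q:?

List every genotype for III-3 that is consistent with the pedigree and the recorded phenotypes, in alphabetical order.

III-3 ∈ {EE Nn Qq, EE Nn qq, EE nn Qq, EE nn qq, Ee Nn Qq, Ee Nn qq, Ee nn Qq, Ee nn qq}

E/I-1 aff ·: ee
E/I-2 ? ·: EE|Ee|ee
E/II-1 ? I-1×I-2: Ee|ee
E/II-2 un ·: EE|Ee
E/II-3 ? I-1×I-2: Ee|ee
E/II-4 ? ·: EE|Ee|ee
E/III-1 un II-2×II-1: Ee
E/III-2 aff ·: ee
E/III-3 un II-2×II-1: EE|Ee
E/III-4 ? II-4×II-3: EE|Ee|ee
E/IV-1 aff III-1×III-2: ee
E/IV-2 ? III-1×III-2: Ee|ee
⇒ E over [I-1,I-2,II-1,II-2,II-3,II-4,III-1,III-2,III-3,III-4,IV-1,IV-2]: 204 consistent
N/I-1 un ·: NN|Nn
N/I-2 ? ·: NN|Nn|nn
N/II-1 un I-1×I-2: NN|Nn
N/II-2 aff ·: nn
N/II-3 ? I-1×I-2: NN|Nn|nn
N/II-4 un ·: NN|Nn
N/III-1 un II-2×II-1: Nn
N/III-2 un ·: NN|Nn
N/III-3 ? II-2×II-1: Nn|nn
N/III-4 ? II-4×II-3: NN|Nn|nn
N/IV-1 ? III-1×III-2: NN|Nn|nn
N/IV-2 un III-1×III-2: NN|Nn
⇒ N over [I-1,I-2,II-1,II-2,II-3,II-4,III-1,III-2,III-3,III-4,IV-1,IV-2]: 1100 consistent
Q/I-1 ? ·: QQ|Qq|qq
Q/I-2 un ·: QQ|Qq
Q/II-1 un I-1×I-2: QQ|Qq
Q/II-2 aff ·: qq
Q/II-3 ? I-1×I-2: QQ|Qq|qq
Q/II-4 un ·: QQ|Qq
Q/III-1 un II-2×II-1: Qq
Q/III-2 un ·: QQ|Qq
Q/III-3 ? II-2×II-1: Qq|qq
Q/III-4 un II-4×II-3: QQ|Qq
Q/IV-1 ? III-1×III-2: QQ|Qq|qq
Q/IV-2 ? III-1×III-2: QQ|Qq|qq
⇒ Q over [I-1,I-2,II-1,II-2,II-3,II-4,III-1,III-2,III-3,III-4,IV-1,IV-2]: 1196 consistent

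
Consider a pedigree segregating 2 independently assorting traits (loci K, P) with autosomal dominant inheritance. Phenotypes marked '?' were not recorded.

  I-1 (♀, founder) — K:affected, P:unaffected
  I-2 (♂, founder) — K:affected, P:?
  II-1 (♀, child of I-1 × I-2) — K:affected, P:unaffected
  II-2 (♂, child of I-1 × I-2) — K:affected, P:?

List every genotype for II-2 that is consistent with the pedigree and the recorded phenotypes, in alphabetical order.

K/I-1 aff ·: Kk|KK
K/I-2 aff ·: Kk|KK
K/II-1 aff I-1×I-2: Kk|KK
K/II-2 aff I-1×I-2: Kk|KK
⇒ K over [I-1,I-2,II-1,II-2]: 13 consistent
P/I-1 un ·: pp
P/I-2 ? ·: pp|Pp
P/II-1 un I-1×I-2: pp
P/II-2 ? I-1×I-2: pp|Pp
⇒ P over [I-1,I-2,II-1,II-2]: 3 consistent

II-2 ∈ {KK Pp, KK pp, Kk Pp, Kk pp}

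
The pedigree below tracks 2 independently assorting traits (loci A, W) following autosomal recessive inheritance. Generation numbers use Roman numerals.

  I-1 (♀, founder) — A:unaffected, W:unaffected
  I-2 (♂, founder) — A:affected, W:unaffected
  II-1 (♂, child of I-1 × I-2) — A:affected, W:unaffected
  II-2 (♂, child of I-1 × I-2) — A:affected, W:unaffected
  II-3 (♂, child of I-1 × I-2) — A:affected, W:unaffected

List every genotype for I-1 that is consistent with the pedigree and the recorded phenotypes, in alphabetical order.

I-1 ∈ {Aa WW, Aa Ww}

A/I-1 un ·: Aa
A/I-2 aff ·: aa
A/II-1 aff I-1×I-2: aa
A/II-2 aff I-1×I-2: aa
A/II-3 aff I-1×I-2: aa
⇒ A over [I-1,I-2,II-1,II-2,II-3]: 1 consistent
W/I-1 un ·: WW|Ww
W/I-2 un ·: WW|Ww
W/II-1 un I-1×I-2: WW|Ww
W/II-2 un I-1×I-2: WW|Ww
W/II-3 un I-1×I-2: WW|Ww
⇒ W over [I-1,I-2,II-1,II-2,II-3]: 25 consistent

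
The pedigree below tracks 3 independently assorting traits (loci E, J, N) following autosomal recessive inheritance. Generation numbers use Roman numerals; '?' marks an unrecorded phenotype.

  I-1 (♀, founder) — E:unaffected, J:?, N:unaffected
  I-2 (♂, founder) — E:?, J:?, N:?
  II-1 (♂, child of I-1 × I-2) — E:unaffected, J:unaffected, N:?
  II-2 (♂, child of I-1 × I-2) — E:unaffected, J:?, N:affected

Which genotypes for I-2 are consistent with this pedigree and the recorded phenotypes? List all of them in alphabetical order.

E/I-1 un ·: EE|Ee
E/I-2 ? ·: EE|Ee|ee
E/II-1 un I-1×I-2: EE|Ee
E/II-2 un I-1×I-2: EE|Ee
⇒ E over [I-1,I-2,II-1,II-2]: 15 consistent
J/I-1 ? ·: JJ|Jj|jj
J/I-2 ? ·: JJ|Jj|jj
J/II-1 un I-1×I-2: JJ|Jj
J/II-2 ? I-1×I-2: JJ|Jj|jj
⇒ J over [I-1,I-2,II-1,II-2]: 21 consistent
N/I-1 un ·: Nn
N/I-2 ? ·: Nn|nn
N/II-1 ? I-1×I-2: NN|Nn|nn
N/II-2 aff I-1×I-2: nn
⇒ N over [I-1,I-2,II-1,II-2]: 5 consistent

I-2 ∈ {EE JJ Nn, EE JJ nn, EE Jj Nn, EE Jj nn, EE jj Nn, EE jj nn, Ee JJ Nn, Ee JJ nn, Ee Jj Nn, Ee Jj nn, Ee jj Nn, Ee jj nn, ee JJ Nn, ee JJ nn, ee Jj Nn, ee Jj nn, ee jj Nn, ee jj nn}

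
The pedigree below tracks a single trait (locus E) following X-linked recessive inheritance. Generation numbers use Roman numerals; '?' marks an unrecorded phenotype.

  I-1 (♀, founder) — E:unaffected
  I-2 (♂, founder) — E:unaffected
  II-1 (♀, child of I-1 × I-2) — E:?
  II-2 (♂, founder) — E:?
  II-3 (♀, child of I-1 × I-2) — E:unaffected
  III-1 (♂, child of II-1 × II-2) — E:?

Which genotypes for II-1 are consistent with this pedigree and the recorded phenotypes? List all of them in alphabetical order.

E/I-1 un ·: X^EX^E|X^EX^e
E/I-2 un ·: X^EY
E/II-1 ? I-1×I-2: X^EX^E|X^EX^e
E/II-2 ? ·: X^EY|X^eY
E/II-3 un I-1×I-2: X^EX^E|X^EX^e
E/III-1 ? II-1×II-2: X^EY|X^eY
⇒ E over [I-1,I-2,II-1,II-2,II-3,III-1]: 14 consistent

II-1 ∈ {X^EX^E, X^EX^e}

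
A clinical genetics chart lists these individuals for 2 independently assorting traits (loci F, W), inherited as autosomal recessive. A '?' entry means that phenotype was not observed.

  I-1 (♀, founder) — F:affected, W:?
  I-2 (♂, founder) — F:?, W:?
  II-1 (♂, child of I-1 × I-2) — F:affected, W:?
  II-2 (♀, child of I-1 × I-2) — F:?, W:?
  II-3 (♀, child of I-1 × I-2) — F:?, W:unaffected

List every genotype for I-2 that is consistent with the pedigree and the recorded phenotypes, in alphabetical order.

F/I-1 aff ·: ff
F/I-2 ? ·: Ff|ff
F/II-1 aff I-1×I-2: ff
F/II-2 ? I-1×I-2: Ff|ff
F/II-3 ? I-1×I-2: Ff|ff
⇒ F over [I-1,I-2,II-1,II-2,II-3]: 5 consistent
W/I-1 ? ·: WW|Ww|ww
W/I-2 ? ·: WW|Ww|ww
W/II-1 ? I-1×I-2: WW|Ww|ww
W/II-2 ? I-1×I-2: WW|Ww|ww
W/II-3 un I-1×I-2: WW|Ww
⇒ W over [I-1,I-2,II-1,II-2,II-3]: 45 consistent

I-2 ∈ {Ff WW, Ff Ww, Ff ww, ff WW, ff Ww, ff ww}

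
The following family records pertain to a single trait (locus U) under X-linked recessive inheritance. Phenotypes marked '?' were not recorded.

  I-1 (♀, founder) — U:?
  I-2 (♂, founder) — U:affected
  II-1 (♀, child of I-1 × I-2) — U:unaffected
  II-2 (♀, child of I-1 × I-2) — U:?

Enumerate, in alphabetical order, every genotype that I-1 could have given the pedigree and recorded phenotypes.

U/I-1 ? ·: X^UX^U|X^UX^u
U/I-2 aff ·: X^uY
U/II-1 un I-1×I-2: X^UX^u
U/II-2 ? I-1×I-2: X^UX^u|X^uX^u
⇒ U over [I-1,I-2,II-1,II-2]: 3 consistent

I-1 ∈ {X^UX^U, X^UX^u}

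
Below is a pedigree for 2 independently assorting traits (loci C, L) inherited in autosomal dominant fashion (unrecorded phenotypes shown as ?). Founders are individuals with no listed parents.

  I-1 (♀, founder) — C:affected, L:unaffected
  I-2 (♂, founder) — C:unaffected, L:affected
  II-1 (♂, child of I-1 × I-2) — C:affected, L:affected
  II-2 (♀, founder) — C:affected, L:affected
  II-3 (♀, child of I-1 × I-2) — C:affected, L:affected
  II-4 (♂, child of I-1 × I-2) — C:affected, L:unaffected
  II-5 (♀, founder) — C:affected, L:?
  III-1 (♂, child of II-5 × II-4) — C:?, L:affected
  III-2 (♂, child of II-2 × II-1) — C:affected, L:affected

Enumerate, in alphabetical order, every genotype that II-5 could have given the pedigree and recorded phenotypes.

C/I-1 aff ·: Cc|CC
C/I-2 un ·: cc
C/II-1 aff I-1×I-2: Cc
C/II-2 aff ·: Cc|CC
C/II-3 aff I-1×I-2: Cc
C/II-4 aff I-1×I-2: Cc
C/II-5 aff ·: Cc|CC
C/III-1 ? II-5×II-4: cc|Cc|CC
C/III-2 aff II-2×II-1: Cc|CC
⇒ C over [I-1,I-2,II-1,II-2,II-3,II-4,II-5,III-1,III-2]: 40 consistent
L/I-1 un ·: ll
L/I-2 aff ·: Ll
L/II-1 aff I-1×I-2: Ll
L/II-2 aff ·: Ll|LL
L/II-3 aff I-1×I-2: Ll
L/II-4 un I-1×I-2: ll
L/II-5 ? ·: Ll|LL
L/III-1 aff II-5×II-4: Ll
L/III-2 aff II-2×II-1: Ll|LL
⇒ L over [I-1,I-2,II-1,II-2,II-3,II-4,II-5,III-1,III-2]: 8 consistent

II-5 ∈ {CC LL, CC Ll, Cc LL, Cc Ll}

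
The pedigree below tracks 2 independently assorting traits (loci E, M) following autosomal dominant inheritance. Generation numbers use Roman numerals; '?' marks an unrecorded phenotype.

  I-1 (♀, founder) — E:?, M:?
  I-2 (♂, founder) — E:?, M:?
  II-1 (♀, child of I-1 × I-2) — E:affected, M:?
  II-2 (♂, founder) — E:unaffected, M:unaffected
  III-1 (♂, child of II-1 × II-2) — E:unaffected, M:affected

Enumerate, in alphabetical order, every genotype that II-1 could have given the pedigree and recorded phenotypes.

E/I-1 ? ·: ee|Ee|EE
E/I-2 ? ·: ee|Ee|EE
E/II-1 aff I-1×I-2: Ee
E/II-2 un ·: ee
E/III-1 un II-1×II-2: ee
⇒ E over [I-1,I-2,II-1,II-2,III-1]: 7 consistent
M/I-1 ? ·: mm|Mm|MM
M/I-2 ? ·: mm|Mm|MM
M/II-1 ? I-1×I-2: Mm|MM
M/II-2 un ·: mm
M/III-1 aff II-1×II-2: Mm
⇒ M over [I-1,I-2,II-1,II-2,III-1]: 11 consistent

II-1 ∈ {Ee MM, Ee Mm}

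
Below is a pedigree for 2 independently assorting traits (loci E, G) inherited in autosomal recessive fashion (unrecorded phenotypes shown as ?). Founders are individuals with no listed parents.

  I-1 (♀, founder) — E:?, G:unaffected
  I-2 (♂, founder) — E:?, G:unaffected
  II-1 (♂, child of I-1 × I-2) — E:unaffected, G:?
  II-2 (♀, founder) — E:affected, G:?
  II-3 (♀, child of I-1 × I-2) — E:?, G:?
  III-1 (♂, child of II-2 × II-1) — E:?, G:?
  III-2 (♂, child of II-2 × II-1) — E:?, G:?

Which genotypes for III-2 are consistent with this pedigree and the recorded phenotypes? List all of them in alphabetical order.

E/I-1 ? ·: EE|Ee|ee
E/I-2 ? ·: EE|Ee|ee
E/II-1 un I-1×I-2: EE|Ee
E/II-2 aff ·: ee
E/II-3 ? I-1×I-2: EE|Ee|ee
E/III-1 ? II-2×II-1: Ee|ee
E/III-2 ? II-2×II-1: Ee|ee
⇒ E over [I-1,I-2,II-1,II-2,II-3,III-1,III-2]: 60 consistent
G/I-1 un ·: GG|Gg
G/I-2 un ·: GG|Gg
G/II-1 ? I-1×I-2: GG|Gg|gg
G/II-2 ? ·: GG|Gg|gg
G/II-3 ? I-1×I-2: GG|Gg|gg
G/III-1 ? II-2×II-1: GG|Gg|gg
G/III-2 ? II-2×II-1: GG|Gg|gg
⇒ G over [I-1,I-2,II-1,II-2,II-3,III-1,III-2]: 185 consistent

III-2 ∈ {Ee GG, Ee Gg, Ee gg, ee GG, ee Gg, ee gg}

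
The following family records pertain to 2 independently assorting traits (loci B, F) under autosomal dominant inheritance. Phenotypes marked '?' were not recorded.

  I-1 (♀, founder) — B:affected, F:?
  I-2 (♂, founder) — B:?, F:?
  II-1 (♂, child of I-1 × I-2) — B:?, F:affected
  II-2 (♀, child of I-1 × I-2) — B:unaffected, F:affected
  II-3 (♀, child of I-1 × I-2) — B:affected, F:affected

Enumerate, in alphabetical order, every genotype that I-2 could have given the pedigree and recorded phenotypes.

B/I-1 aff ·: Bb
B/I-2 ? ·: bb|Bb
B/II-1 ? I-1×I-2: bb|Bb|BB
B/II-2 un I-1×I-2: bb
B/II-3 aff I-1×I-2: Bb|BB
⇒ B over [I-1,I-2,II-1,II-2,II-3]: 8 consistent
F/I-1 ? ·: ff|Ff|FF
F/I-2 ? ·: ff|Ff|FF
F/II-1 aff I-1×I-2: Ff|FF
F/II-2 aff I-1×I-2: Ff|FF
F/II-3 aff I-1×I-2: Ff|FF
⇒ F over [I-1,I-2,II-1,II-2,II-3]: 29 consistent

I-2 ∈ {Bb FF, Bb Ff, Bb ff, bb FF, bb Ff, bb ff}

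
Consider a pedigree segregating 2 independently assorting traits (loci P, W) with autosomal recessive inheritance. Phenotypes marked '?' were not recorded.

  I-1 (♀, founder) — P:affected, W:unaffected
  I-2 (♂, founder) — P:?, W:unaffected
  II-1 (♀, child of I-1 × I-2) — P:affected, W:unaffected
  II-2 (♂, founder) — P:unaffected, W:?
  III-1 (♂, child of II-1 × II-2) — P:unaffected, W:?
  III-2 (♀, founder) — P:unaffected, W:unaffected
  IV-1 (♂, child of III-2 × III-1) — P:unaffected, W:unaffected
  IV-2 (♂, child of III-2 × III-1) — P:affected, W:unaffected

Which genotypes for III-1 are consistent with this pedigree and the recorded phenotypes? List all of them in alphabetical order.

P/I-1 aff ·: pp
P/I-2 ? ·: Pp|pp
P/II-1 aff I-1×I-2: pp
P/II-2 un ·: PP|Pp
P/III-1 un II-1×II-2: Pp
P/III-2 un ·: Pp
P/IV-1 un III-2×III-1: PP|Pp
P/IV-2 aff III-2×III-1: pp
⇒ P over [I-1,I-2,II-1,II-2,III-1,III-2,IV-1,IV-2]: 8 consistent
W/I-1 un ·: WW|Ww
W/I-2 un ·: WW|Ww
W/II-1 un I-1×I-2: WW|Ww
W/II-2 ? ·: WW|Ww|ww
W/III-1 ? II-1×II-2: WW|Ww|ww
W/III-2 un ·: WW|Ww
W/IV-1 un III-2×III-1: WW|Ww
W/IV-2 un III-2×III-1: WW|Ww
⇒ W over [I-1,I-2,II-1,II-2,III-1,III-2,IV-1,IV-2]: 218 consistent

III-1 ∈ {Pp WW, Pp Ww, Pp ww}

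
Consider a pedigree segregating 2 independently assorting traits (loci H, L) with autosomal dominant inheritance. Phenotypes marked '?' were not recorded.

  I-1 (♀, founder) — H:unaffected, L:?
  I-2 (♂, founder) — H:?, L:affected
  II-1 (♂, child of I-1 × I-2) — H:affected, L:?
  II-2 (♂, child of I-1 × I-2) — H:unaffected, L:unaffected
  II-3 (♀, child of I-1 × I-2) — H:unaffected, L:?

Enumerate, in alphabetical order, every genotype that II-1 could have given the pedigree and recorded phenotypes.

II-1 ∈ {Hh LL, Hh Ll, Hh ll}

H/I-1 un ·: hh
H/I-2 ? ·: Hh
H/II-1 aff I-1×I-2: Hh
H/II-2 un I-1×I-2: hh
H/II-3 un I-1×I-2: hh
⇒ H over [I-1,I-2,II-1,II-2,II-3]: 1 consistent
L/I-1 ? ·: ll|Ll
L/I-2 aff ·: Ll
L/II-1 ? I-1×I-2: ll|Ll|LL
L/II-2 un I-1×I-2: ll
L/II-3 ? I-1×I-2: ll|Ll|LL
⇒ L over [I-1,I-2,II-1,II-2,II-3]: 13 consistent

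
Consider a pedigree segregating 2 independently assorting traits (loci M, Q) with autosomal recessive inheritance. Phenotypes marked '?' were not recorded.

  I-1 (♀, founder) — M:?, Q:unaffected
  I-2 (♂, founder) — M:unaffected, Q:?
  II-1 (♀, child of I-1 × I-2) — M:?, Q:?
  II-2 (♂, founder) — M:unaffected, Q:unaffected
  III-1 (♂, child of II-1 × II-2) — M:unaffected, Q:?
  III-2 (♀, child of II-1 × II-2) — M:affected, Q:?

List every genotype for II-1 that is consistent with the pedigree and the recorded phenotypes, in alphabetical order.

II-1 ∈ {Mm QQ, Mm Qq, Mm qq, mm QQ, mm Qq, mm qq}

M/I-1 ? ·: MM|Mm|mm
M/I-2 un ·: MM|Mm
M/II-1 ? I-1×I-2: Mm|mm
M/II-2 un ·: Mm
M/III-1 un II-1×II-2: MM|Mm
M/III-2 aff II-1×II-2: mm
⇒ M over [I-1,I-2,II-1,II-2,III-1,III-2]: 12 consistent
Q/I-1 un ·: QQ|Qq
Q/I-2 ? ·: QQ|Qq|qq
Q/II-1 ? I-1×I-2: QQ|Qq|qq
Q/II-2 un ·: QQ|Qq
Q/III-1 ? II-1×II-2: QQ|Qq|qq
Q/III-2 ? II-1×II-2: QQ|Qq|qq
⇒ Q over [I-1,I-2,II-1,II-2,III-1,III-2]: 95 consistent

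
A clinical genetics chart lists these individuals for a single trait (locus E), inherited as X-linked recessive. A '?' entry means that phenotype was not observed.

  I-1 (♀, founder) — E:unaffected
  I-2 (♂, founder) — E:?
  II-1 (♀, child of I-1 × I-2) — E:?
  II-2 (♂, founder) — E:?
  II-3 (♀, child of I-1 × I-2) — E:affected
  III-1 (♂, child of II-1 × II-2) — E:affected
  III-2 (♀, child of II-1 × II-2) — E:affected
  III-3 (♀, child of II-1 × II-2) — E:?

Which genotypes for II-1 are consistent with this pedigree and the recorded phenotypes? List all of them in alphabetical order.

II-1 ∈ {X^EX^e, X^eX^e}

E/I-1 un ·: X^EX^e
E/I-2 ? ·: X^eY
E/II-1 ? I-1×I-2: X^EX^e|X^eX^e
E/II-2 ? ·: X^eY
E/II-3 aff I-1×I-2: X^eX^e
E/III-1 aff II-1×II-2: X^eY
E/III-2 aff II-1×II-2: X^eX^e
E/III-3 ? II-1×II-2: X^EX^e|X^eX^e
⇒ E over [I-1,I-2,II-1,II-2,II-3,III-1,III-2,III-3]: 3 consistent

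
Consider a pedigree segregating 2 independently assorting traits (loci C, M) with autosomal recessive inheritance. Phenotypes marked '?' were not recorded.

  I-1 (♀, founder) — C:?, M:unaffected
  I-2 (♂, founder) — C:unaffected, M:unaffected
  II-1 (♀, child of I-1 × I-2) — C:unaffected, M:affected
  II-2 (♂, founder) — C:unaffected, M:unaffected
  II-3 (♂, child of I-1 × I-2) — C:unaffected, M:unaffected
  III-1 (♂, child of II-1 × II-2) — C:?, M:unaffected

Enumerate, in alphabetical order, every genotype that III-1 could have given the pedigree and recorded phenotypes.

III-1 ∈ {CC Mm, Cc Mm, cc Mm}

C/I-1 ? ·: CC|Cc|cc
C/I-2 un ·: CC|Cc
C/II-1 un I-1×I-2: CC|Cc
C/II-2 un ·: CC|Cc
C/II-3 un I-1×I-2: CC|Cc
C/III-1 ? II-1×II-2: CC|Cc|cc
⇒ C over [I-1,I-2,II-1,II-2,II-3,III-1]: 61 consistent
M/I-1 un ·: Mm
M/I-2 un ·: Mm
M/II-1 aff I-1×I-2: mm
M/II-2 un ·: MM|Mm
M/II-3 un I-1×I-2: MM|Mm
M/III-1 un II-1×II-2: Mm
⇒ M over [I-1,I-2,II-1,II-2,II-3,III-1]: 4 consistent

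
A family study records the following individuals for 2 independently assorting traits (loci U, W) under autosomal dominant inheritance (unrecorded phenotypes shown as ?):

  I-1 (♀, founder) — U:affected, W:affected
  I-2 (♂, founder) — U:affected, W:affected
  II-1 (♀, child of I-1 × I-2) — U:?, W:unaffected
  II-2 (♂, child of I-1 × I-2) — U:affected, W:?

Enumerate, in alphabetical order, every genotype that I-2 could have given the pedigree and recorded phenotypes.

U/I-1 aff ·: Uu|UU
U/I-2 aff ·: Uu|UU
U/II-1 ? I-1×I-2: uu|Uu|UU
U/II-2 aff I-1×I-2: Uu|UU
⇒ U over [I-1,I-2,II-1,II-2]: 15 consistent
W/I-1 aff ·: Ww
W/I-2 aff ·: Ww
W/II-1 un I-1×I-2: ww
W/II-2 ? I-1×I-2: ww|Ww|WW
⇒ W over [I-1,I-2,II-1,II-2]: 3 consistent

I-2 ∈ {UU Ww, Uu Ww}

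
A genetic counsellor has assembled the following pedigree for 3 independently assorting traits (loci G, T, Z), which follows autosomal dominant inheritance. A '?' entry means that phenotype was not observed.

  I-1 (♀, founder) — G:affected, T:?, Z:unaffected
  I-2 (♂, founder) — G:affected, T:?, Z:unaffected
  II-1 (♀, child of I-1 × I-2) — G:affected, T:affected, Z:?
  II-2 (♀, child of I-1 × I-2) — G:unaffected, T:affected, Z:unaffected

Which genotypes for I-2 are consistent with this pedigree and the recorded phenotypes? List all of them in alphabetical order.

I-2 ∈ {Gg TT zz, Gg Tt zz, Gg tt zz}

G/I-1 aff ·: Gg
G/I-2 aff ·: Gg
G/II-1 aff I-1×I-2: Gg|GG
G/II-2 un I-1×I-2: gg
⇒ G over [I-1,I-2,II-1,II-2]: 2 consistent
T/I-1 ? ·: tt|Tt|TT
T/I-2 ? ·: tt|Tt|TT
T/II-1 aff I-1×I-2: Tt|TT
T/II-2 aff I-1×I-2: Tt|TT
⇒ T over [I-1,I-2,II-1,II-2]: 17 consistent
Z/I-1 un ·: zz
Z/I-2 un ·: zz
Z/II-1 ? I-1×I-2: zz
Z/II-2 un I-1×I-2: zz
⇒ Z over [I-1,I-2,II-1,II-2]: 1 consistent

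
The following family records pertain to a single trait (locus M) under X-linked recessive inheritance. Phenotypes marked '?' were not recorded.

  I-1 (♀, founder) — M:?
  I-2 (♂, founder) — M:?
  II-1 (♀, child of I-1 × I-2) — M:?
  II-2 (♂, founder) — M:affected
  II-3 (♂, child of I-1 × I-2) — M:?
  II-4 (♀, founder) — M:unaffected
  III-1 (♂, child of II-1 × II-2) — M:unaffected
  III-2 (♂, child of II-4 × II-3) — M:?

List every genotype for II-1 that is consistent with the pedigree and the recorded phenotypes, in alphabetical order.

II-1 ∈ {X^MX^M, X^MX^m}

M/I-1 ? ·: X^MX^M|X^MX^m|X^mX^m
M/I-2 ? ·: X^MY|X^mY
M/II-1 ? I-1×I-2: X^MX^M|X^MX^m
M/II-2 aff ·: X^mY
M/II-3 ? I-1×I-2: X^MY|X^mY
M/II-4 un ·: X^MX^M|X^MX^m
M/III-1 un II-1×II-2: X^MY
M/III-2 ? II-4×II-3: X^MY|X^mY
⇒ M over [I-1,I-2,II-1,II-2,II-3,II-4,III-1,III-2]: 27 consistent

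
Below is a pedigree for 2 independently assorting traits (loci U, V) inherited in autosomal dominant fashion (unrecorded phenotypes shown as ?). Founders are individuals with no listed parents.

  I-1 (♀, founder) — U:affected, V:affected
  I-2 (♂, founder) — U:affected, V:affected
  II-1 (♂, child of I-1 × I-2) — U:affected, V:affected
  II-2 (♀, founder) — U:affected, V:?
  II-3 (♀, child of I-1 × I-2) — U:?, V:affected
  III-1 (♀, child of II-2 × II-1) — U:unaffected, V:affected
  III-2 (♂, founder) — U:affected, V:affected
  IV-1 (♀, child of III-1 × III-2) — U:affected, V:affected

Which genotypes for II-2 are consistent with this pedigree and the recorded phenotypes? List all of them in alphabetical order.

U/I-1 aff ·: Uu|UU
U/I-2 aff ·: Uu|UU
U/II-1 aff I-1×I-2: Uu
U/II-2 aff ·: Uu
U/II-3 ? I-1×I-2: uu|Uu|UU
U/III-1 un II-2×II-1: uu
U/III-2 aff ·: Uu|UU
U/IV-1 aff III-1×III-2: Uu
⇒ U over [I-1,I-2,II-1,II-2,II-3,III-1,III-2,IV-1]: 14 consistent
V/I-1 aff ·: Vv|VV
V/I-2 aff ·: Vv|VV
V/II-1 aff I-1×I-2: Vv|VV
V/II-2 ? ·: vv|Vv|VV
V/II-3 aff I-1×I-2: Vv|VV
V/III-1 aff II-2×II-1: Vv|VV
V/III-2 aff ·: Vv|VV
V/IV-1 aff III-1×III-2: Vv|VV
⇒ V over [I-1,I-2,II-1,II-2,II-3,III-1,III-2,IV-1]: 206 consistent

II-2 ∈ {Uu VV, Uu Vv, Uu vv}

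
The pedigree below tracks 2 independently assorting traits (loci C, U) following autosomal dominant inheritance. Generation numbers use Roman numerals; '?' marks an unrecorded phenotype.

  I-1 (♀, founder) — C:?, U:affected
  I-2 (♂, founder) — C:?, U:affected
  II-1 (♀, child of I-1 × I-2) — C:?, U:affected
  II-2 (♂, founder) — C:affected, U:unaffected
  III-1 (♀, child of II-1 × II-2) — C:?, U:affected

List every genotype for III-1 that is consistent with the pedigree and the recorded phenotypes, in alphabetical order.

C/I-1 ? ·: cc|Cc|CC
C/I-2 ? ·: cc|Cc|CC
C/II-1 ? I-1×I-2: cc|Cc|CC
C/II-2 aff ·: Cc|CC
C/III-1 ? II-1×II-2: cc|Cc|CC
⇒ C over [I-1,I-2,II-1,II-2,III-1]: 59 consistent
U/I-1 aff ·: Uu|UU
U/I-2 aff ·: Uu|UU
U/II-1 aff I-1×I-2: Uu|UU
U/II-2 un ·: uu
U/III-1 aff II-1×II-2: Uu
⇒ U over [I-1,I-2,II-1,II-2,III-1]: 7 consistent

III-1 ∈ {CC Uu, Cc Uu, cc Uu}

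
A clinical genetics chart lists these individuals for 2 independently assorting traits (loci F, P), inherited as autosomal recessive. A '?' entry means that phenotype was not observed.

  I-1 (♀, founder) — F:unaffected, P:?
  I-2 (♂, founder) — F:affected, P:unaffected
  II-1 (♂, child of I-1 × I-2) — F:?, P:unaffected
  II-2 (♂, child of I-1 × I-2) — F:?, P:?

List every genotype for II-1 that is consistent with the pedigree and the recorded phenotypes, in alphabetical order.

II-1 ∈ {Ff PP, Ff Pp, ff PP, ff Pp}

F/I-1 un ·: FF|Ff
F/I-2 aff ·: ff
F/II-1 ? I-1×I-2: Ff|ff
F/II-2 ? I-1×I-2: Ff|ff
⇒ F over [I-1,I-2,II-1,II-2]: 5 consistent
P/I-1 ? ·: PP|Pp|pp
P/I-2 un ·: PP|Pp
P/II-1 un I-1×I-2: PP|Pp
P/II-2 ? I-1×I-2: PP|Pp|pp
⇒ P over [I-1,I-2,II-1,II-2]: 18 consistent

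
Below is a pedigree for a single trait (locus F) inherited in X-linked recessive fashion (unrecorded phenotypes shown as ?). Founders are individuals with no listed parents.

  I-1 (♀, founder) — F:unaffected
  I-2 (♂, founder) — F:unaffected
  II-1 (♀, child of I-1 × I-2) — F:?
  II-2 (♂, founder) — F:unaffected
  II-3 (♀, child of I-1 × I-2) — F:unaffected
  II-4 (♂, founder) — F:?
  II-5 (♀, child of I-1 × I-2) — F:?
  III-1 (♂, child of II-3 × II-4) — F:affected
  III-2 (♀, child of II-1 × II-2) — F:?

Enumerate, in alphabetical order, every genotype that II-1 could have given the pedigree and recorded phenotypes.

II-1 ∈ {X^FX^F, X^FX^f}

F/I-1 un ·: X^FX^f
F/I-2 un ·: X^FY
F/II-1 ? I-1×I-2: X^FX^F|X^FX^f
F/II-2 un ·: X^FY
F/II-3 un I-1×I-2: X^FX^f
F/II-4 ? ·: X^FY|X^fY
F/II-5 ? I-1×I-2: X^FX^F|X^FX^f
F/III-1 aff II-3×II-4: X^fY
F/III-2 ? II-1×II-2: X^FX^F|X^FX^f
⇒ F over [I-1,I-2,II-1,II-2,II-3,II-4,II-5,III-1,III-2]: 12 consistent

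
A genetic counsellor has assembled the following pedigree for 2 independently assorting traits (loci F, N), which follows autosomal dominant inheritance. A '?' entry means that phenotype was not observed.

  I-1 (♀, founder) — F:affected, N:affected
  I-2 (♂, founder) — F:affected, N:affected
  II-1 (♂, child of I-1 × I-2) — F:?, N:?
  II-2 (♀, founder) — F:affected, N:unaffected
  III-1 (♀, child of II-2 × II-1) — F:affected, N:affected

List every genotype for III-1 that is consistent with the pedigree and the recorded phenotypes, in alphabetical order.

III-1 ∈ {FF Nn, Ff Nn}

F/I-1 aff ·: Ff|FF
F/I-2 aff ·: Ff|FF
F/II-1 ? I-1×I-2: ff|Ff|FF
F/II-2 aff ·: Ff|FF
F/III-1 aff II-2×II-1: Ff|FF
⇒ F over [I-1,I-2,II-1,II-2,III-1]: 26 consistent
N/I-1 aff ·: Nn|NN
N/I-2 aff ·: Nn|NN
N/II-1 ? I-1×I-2: Nn|NN
N/II-2 un ·: nn
N/III-1 aff II-2×II-1: Nn
⇒ N over [I-1,I-2,II-1,II-2,III-1]: 7 consistent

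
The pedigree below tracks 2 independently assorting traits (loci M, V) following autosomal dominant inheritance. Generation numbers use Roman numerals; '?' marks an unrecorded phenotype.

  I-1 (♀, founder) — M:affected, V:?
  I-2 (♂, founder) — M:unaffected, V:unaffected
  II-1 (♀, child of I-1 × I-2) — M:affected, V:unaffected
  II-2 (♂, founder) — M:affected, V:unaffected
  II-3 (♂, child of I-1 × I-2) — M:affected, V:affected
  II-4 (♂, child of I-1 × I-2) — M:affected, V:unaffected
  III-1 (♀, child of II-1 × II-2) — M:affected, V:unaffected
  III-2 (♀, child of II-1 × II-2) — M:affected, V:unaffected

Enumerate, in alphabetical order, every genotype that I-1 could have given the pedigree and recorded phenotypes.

M/I-1 aff ·: Mm|MM
M/I-2 un ·: mm
M/II-1 aff I-1×I-2: Mm
M/II-2 aff ·: Mm|MM
M/II-3 aff I-1×I-2: Mm
M/II-4 aff I-1×I-2: Mm
M/III-1 aff II-1×II-2: Mm|MM
M/III-2 aff II-1×II-2: Mm|MM
⇒ M over [I-1,I-2,II-1,II-2,II-3,II-4,III-1,III-2]: 16 consistent
V/I-1 ? ·: Vv
V/I-2 un ·: vv
V/II-1 un I-1×I-2: vv
V/II-2 un ·: vv
V/II-3 aff I-1×I-2: Vv
V/II-4 un I-1×I-2: vv
V/III-1 un II-1×II-2: vv
V/III-2 un II-1×II-2: vv
⇒ V over [I-1,I-2,II-1,II-2,II-3,II-4,III-1,III-2]: 1 consistent

I-1 ∈ {MM Vv, Mm Vv}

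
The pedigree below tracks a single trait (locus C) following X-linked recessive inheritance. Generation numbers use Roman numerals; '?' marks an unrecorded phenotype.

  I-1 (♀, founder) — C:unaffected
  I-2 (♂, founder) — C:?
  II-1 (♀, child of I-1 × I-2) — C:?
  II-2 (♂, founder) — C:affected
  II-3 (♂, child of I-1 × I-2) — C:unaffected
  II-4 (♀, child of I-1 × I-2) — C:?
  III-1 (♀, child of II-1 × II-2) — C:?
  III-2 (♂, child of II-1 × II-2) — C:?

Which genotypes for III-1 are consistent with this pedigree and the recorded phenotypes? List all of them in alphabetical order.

C/I-1 un ·: X^CX^C|X^CX^c
C/I-2 ? ·: X^CY|X^cY
C/II-1 ? I-1×I-2: X^CX^C|X^CX^c|X^cX^c
C/II-2 aff ·: X^cY
C/II-3 un I-1×I-2: X^CY
C/II-4 ? I-1×I-2: X^CX^C|X^CX^c|X^cX^c
C/III-1 ? II-1×II-2: X^CX^c|X^cX^c
C/III-2 ? II-1×II-2: X^CY|X^cY
⇒ C over [I-1,I-2,II-1,II-2,II-3,II-4,III-1,III-2]: 25 consistent

III-1 ∈ {X^CX^c, X^cX^c}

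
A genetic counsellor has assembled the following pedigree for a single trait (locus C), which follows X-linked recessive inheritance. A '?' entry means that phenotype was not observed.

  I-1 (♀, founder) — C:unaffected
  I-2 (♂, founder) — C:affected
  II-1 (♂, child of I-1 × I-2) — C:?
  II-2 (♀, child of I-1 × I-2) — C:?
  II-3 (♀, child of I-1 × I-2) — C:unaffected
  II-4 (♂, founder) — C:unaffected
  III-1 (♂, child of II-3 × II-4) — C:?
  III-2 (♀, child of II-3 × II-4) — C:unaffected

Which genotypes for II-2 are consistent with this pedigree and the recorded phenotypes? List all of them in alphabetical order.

C/I-1 un ·: X^CX^C|X^CX^c
C/I-2 aff ·: X^cY
C/II-1 ? I-1×I-2: X^CY|X^cY
C/II-2 ? I-1×I-2: X^CX^c|X^cX^c
C/II-3 un I-1×I-2: X^CX^c
C/II-4 un ·: X^CY
C/III-1 ? II-3×II-4: X^CY|X^cY
C/III-2 un II-3×II-4: X^CX^C|X^CX^c
⇒ C over [I-1,I-2,II-1,II-2,II-3,II-4,III-1,III-2]: 20 consistent

II-2 ∈ {X^CX^c, X^cX^c}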